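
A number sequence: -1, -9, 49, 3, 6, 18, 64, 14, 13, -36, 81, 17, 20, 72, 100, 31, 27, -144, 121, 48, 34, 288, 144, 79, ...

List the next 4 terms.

41, -576, 169, 127

Split by position mod 4 into 4 tracks.
Stream A: -1, 6, 13, 20, 27, 34 — linear: a_n = -8 + 7·n.
Stream B: -9, 18, -36, 72, -144, 288 — geometric with ratio -2.
Stream C: 49, 64, 81, 100, 121, 144 — perfect squares starting at 7².
Stream D: 3, 14, 17, 31, 48, 79 — each term equals the sum of the previous two.
Position 25 falls in stream A as its term 7, giving 41.
Position 26 → stream B, term 7 = -576.
The 27th slot belongs to stream C; its 7th term is 169.
Position 28 falls in stream D as its term 7, giving 127.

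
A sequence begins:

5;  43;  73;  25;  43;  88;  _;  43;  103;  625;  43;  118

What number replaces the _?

125

Read the sequence 3 terms at a time; column i is its own pattern.
Track A = 5, 25, ?, 625: successive powers of 5.
Track B = 43, 43, 43, 43: always 43.
Track C = 73, 88, 103, 118: arithmetic with common difference +15.
So the missing entry in track A is 125.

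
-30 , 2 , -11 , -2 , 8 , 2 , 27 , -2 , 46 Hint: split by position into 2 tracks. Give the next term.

2

Positions 1, 3, 5, … form one subsequence and positions 2, 4, 6, … form another.
Track A is -30, -11, 8, 27, 46, which is linear: a_n = -49 + 19·n.
Track B is 2, -2, 2, -2, which is the oscillation 2·(−1)^(n+1).
Position 10 → track B, term 5 = 2.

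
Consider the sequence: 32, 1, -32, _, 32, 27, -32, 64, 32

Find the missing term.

Positions 1, 3, 5, … form one subsequence and positions 2, 4, 6, … form another.
Track A is 32, -32, 32, -32, 32, which is oscillating between 32 and -32.
Track B is 1, ?, 27, 64, which is the cubes 1³, 2³, 3³, ….
So the missing entry in track B is 8.

8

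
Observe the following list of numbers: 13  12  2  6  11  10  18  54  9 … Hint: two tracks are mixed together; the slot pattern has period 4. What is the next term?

8

Positions follow the repeating pattern AABB; grouping by letter gives 2 tracks.
Stream A: 13, 12, 11, 10, 9 — linear: a_n = 14 − n.
Stream B: 2, 6, 18, 54 — multiplying by 3 each time.
The 10th slot belongs to stream A; its 6th term is 8.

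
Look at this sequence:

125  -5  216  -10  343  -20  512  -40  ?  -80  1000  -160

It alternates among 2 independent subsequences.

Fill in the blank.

Positions 1, 3, 5, … form one subsequence and positions 2, 4, 6, … form another.
Track A: 125, 216, 343, 512, ?, 1000. The cubes 5³, 6³, 7³, ….
Track B: -5, -10, -20, -40, -80, -160. A geometric progression (common ratio 2).
Filling track A at index 5 by its rule yields 729.

729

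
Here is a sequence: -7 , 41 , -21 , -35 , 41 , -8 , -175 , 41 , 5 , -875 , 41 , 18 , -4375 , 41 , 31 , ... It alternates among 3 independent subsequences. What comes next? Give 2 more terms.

Taking every 3rd term gives 3 separate tracks.
Stream A = -7, -35, -175, -875, -4375: a geometric progression (common ratio 5).
Stream B = 41, 41, 41, 41, 41: always 41.
Stream C = -21, -8, 5, 18, 31: arithmetic, step +13.
Term 16 comes from stream A (its 6th entry): -21875.
Term 17 comes from stream B (its 6th entry): 41.

-21875, 41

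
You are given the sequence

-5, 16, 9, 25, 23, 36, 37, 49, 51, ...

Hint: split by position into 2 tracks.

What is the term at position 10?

Positions 1, 3, 5, … form one subsequence and positions 2, 4, 6, … form another.
Track A: -5, 9, 23, 37, 51. Arithmetic with common difference +14.
Track B: 16, 25, 36, 49. Consecutive squares n² from n = 4.
Position 10 falls in track B as its term 5, giving 64.

64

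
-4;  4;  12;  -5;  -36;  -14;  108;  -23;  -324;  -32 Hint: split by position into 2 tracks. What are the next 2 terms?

972, -41

The terms cycle through 2 interleaved subsequences.
Track A: -4, 12, -36, 108, -324 (multiplying by -3 each time).
Track B: 4, -5, -14, -23, -32 (arithmetic, step −9).
Position 11 → track A, term 6 = 972.
Term 12 comes from track B (its 6th entry): -41.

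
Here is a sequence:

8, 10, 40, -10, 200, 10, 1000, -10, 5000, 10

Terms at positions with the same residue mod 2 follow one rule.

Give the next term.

The terms cycle through 2 interleaved subsequences.
Track A: 8, 40, 200, 1000, 5000. Geometric, ×5 each step.
Track B: 10, -10, 10, -10, 10. Alternating ±10.
Position 11 → track A, term 6 = 25000.

25000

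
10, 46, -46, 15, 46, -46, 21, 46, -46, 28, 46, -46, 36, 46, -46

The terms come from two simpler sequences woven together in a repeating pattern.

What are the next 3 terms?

The slot pattern repeats as ABB (period 3), so there are 2 interleaved tracks.
Subsequence A = 10, 15, 21, 28, 36: triangular numbers n(n+1)/2 for n = 4, 5, ….
Subsequence B = 46, -46, 46, -46, 46, -46, 46, -46, 46, -46: oscillating between 46 and -46.
Position 16 falls in subsequence A as its term 6, giving 45.
Position 17 → subsequence B, term 11 = 46.
The 18th slot belongs to subsequence B; its 12th term is -46.

45, 46, -46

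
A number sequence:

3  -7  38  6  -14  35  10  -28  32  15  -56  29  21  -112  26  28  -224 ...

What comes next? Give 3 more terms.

Taking every 3rd term gives 3 separate tracks.
Track A is 3, 6, 10, 15, 21, 28, which is the triangular numbers T_2, T_3, ….
Track B is -7, -14, -28, -56, -112, -224, which is geometric with ratio 2.
Track C is 38, 35, 32, 29, 26, which is arithmetic with common difference −3.
The 18th slot belongs to track C; its 6th term is 23.
Position 19 falls in track A as its term 7, giving 36.
Term 20 comes from track B (its 7th entry): -448.

23, 36, -448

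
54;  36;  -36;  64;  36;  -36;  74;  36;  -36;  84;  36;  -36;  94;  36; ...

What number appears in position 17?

Reading positions in blocks of 3 reveals the pattern ABB — 2 tracks woven together.
Track A: 54, 64, 74, 84, 94. Arithmetic, step +10.
Track B: 36, -36, 36, -36, 36, -36, 36, -36, 36. Oscillating between 36 and -36.
Position 17 → track B, term 11 = 36.

36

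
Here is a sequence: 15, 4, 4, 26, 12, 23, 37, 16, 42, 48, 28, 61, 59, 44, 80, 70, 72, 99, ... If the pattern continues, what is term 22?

Taking every 3rd term gives 3 separate tracks.
Track A = 15, 26, 37, 48, 59, 70: arithmetic with common difference +11.
Track B = 4, 12, 16, 28, 44, 72: each term equals the sum of the previous two.
Track C = 4, 23, 42, 61, 80, 99: arithmetic with common difference +19.
Position 22 → track A, term 8 = 92.

92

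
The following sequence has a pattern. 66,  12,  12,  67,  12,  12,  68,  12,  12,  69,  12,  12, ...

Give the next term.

Reading positions in blocks of 3 reveals the pattern ABB — 2 tracks woven together.
Track A = 66, 67, 68, 69: arithmetic, step +1.
Track B = 12, 12, 12, 12, 12, 12, 12, 12: constant 12.
Term 13 comes from track A (its 5th entry): 70.

70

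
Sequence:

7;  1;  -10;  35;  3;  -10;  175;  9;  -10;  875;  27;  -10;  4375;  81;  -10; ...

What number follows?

21875

Taking every 3rd term gives 3 separate tracks.
Stream A = 7, 35, 175, 875, 4375: geometric with ratio 5.
Stream B = 1, 3, 9, 27, 81: powers of 3.
Stream C = -10, -10, -10, -10, -10: the constant sequence -10.
Position 16 falls in stream A as its term 6, giving 21875.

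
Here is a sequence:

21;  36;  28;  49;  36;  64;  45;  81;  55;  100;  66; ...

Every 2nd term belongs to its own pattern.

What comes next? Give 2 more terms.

121, 78

Taking every 2nd term gives 2 separate tracks.
Stream A = 21, 28, 36, 45, 55, 66: triangular numbers n(n+1)/2 for n = 6, 7, ….
Stream B = 36, 49, 64, 81, 100: consecutive squares n² from n = 6.
Term 12 comes from stream B (its 6th entry): 121.
Position 13 → stream A, term 7 = 78.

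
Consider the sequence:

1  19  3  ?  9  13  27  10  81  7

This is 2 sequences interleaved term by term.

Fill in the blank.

The terms cycle through 2 interleaved subsequences.
Stream A: 1, 3, 9, 27, 81 — powers 3^0, 3^1, 3^2, ….
Stream B: 19, ?, 13, 10, 7 — arithmetic, step −3.
So the missing entry in stream B is 16.

16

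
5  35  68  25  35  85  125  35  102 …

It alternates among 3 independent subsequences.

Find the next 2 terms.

Taking every 3rd term gives 3 separate tracks.
Stream A: 5, 25, 125 — geometric with ratio 5.
Stream B: 35, 35, 35 — always 35.
Stream C: 68, 85, 102 — adding 17 each time.
Term 10 comes from stream A (its 4th entry): 625.
The 11th slot belongs to stream B; its 4th term is 35.

625, 35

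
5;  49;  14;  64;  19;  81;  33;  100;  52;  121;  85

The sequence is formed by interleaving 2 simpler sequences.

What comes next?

Positions 1, 3, 5, … form one subsequence and positions 2, 4, 6, … form another.
Stream A is 5, 14, 19, 33, 52, 85, which is Fibonacci-style (each term is the sum of the two before it).
Stream B is 49, 64, 81, 100, 121, which is the squares 7², 8², 9², ….
Position 12 → stream B, term 6 = 144.

144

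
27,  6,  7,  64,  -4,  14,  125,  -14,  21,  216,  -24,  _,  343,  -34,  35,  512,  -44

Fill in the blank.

Split by position mod 3: positions 1, 4, 7, … form one track, and each other residue class forms its own.
Subsequence A: 27, 64, 125, 216, 343, 512 (perfect cubes starting at 3³).
Subsequence B: 6, -4, -14, -24, -34, -44 (arithmetic with common difference −10).
Subsequence C: 7, 14, 21, ?, 35 (linear: a_n = 7·n).
Filling subsequence C at index 4 by its rule yields 28.

28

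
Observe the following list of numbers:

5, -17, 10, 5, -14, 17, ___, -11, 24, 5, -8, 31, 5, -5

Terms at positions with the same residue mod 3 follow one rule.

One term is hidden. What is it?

5

Taking every 3rd term gives 3 separate tracks.
Stream A is 5, 5, ?, 5, 5, which is the constant sequence 5.
Stream B is -17, -14, -11, -8, -5, which is arithmetic, step +3.
Stream C is 10, 17, 24, 31, which is linear: a_n = 3 + 7·n.
Filling stream A at index 3 by its rule yields 5.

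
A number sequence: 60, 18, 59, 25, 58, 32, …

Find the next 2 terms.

57, 39

Taking every 2nd term gives 2 separate tracks.
Stream A: 60, 59, 58 — linear: a_n = 61 − n.
Stream B: 18, 25, 32 — linear: a_n = 11 + 7·n.
Term 7 comes from stream A (its 4th entry): 57.
The 8th slot belongs to stream B; its 4th term is 39.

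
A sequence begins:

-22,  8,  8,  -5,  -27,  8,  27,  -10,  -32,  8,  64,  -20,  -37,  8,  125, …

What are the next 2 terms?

Taking every 4th term gives 4 separate tracks.
Stream A: -22, -27, -32, -37 — arithmetic with common difference −5.
Stream B: 8, 8, 8, 8 — constant 8.
Stream C: 8, 27, 64, 125 — consecutive cubes n³ from n = 2.
Stream D: -5, -10, -20 — a geometric progression (common ratio 2).
Position 16 → stream D, term 4 = -40.
Position 17 → stream A, term 5 = -42.

-40, -42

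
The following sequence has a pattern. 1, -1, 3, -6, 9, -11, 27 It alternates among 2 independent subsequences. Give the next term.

Taking every 2nd term gives 2 separate tracks.
Track A = 1, 3, 9, 27: powers 3^0, 3^1, 3^2, ….
Track B = -1, -6, -11: linear: a_n = 4 − 5·n.
The 8th slot belongs to track B; its 4th term is -16.

-16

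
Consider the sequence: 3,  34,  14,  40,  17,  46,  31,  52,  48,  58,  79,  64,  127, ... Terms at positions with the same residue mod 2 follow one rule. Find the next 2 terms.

Positions 1, 3, 5, … form one subsequence and positions 2, 4, 6, … form another.
Stream A = 3, 14, 17, 31, 48, 79, 127: Fibonacci-style (each term is the sum of the two before it).
Stream B = 34, 40, 46, 52, 58, 64: arithmetic, step +6.
The 14th slot belongs to stream B; its 7th term is 70.
The 15th slot belongs to stream A; its 8th term is 206.

70, 206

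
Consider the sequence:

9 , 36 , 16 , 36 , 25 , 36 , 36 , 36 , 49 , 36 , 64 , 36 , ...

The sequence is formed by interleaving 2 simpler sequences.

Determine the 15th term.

Positions 1, 3, 5, … form one subsequence and positions 2, 4, 6, … form another.
Stream A is 9, 16, 25, 36, 49, 64, which is perfect squares starting at 3².
Stream B is 36, 36, 36, 36, 36, 36, which is constant 36.
Position 15 → stream A, term 8 = 100.

100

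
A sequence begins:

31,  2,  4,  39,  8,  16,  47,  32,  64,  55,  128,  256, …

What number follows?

63

Reading positions in blocks of 3 reveals the pattern ABB — 2 tracks woven together.
Stream A is 31, 39, 47, 55, which is adding 8 each time.
Stream B is 2, 4, 8, 16, 32, 64, 128, 256, which is successive powers of 2.
Position 13 falls in stream A as its term 5, giving 63.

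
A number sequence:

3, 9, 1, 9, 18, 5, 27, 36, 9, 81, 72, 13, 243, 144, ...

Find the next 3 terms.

17, 729, 288

Read the sequence 3 terms at a time; column i is its own pattern.
Track A: 3, 9, 27, 81, 243 (powers of 3).
Track B: 9, 18, 36, 72, 144 (geometric, ×2 each step).
Track C: 1, 5, 9, 13 (arithmetic with common difference +4).
Term 15 comes from track C (its 5th entry): 17.
Term 16 comes from track A (its 6th entry): 729.
Position 17 → track B, term 6 = 288.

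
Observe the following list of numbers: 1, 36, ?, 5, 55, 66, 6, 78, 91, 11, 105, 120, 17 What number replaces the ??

Reading positions in blocks of 3 reveals the pattern ABB — 2 tracks woven together.
Track A: 1, 5, 6, 11, 17. Each term equals the sum of the previous two.
Track B: 36, ?, 55, 66, 78, 91, 105, 120. The triangular numbers T_8, T_9, ….
The gap is track B's term 2; the rule gives 45.

45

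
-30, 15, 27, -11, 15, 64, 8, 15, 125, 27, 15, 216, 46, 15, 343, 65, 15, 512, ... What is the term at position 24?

Split by position mod 3 into 3 tracks.
Track A = -30, -11, 8, 27, 46, 65: arithmetic with common difference +19.
Track B = 15, 15, 15, 15, 15, 15: the constant sequence 15.
Track C = 27, 64, 125, 216, 343, 512: the cubes 3³, 4³, 5³, ….
The 24th slot belongs to track C; its 8th term is 1000.

1000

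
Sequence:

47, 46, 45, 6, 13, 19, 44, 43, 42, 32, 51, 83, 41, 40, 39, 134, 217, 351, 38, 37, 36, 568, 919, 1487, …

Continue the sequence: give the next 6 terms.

35, 34, 33, 2406, 3893, 6299

Reading positions in blocks of 6 reveals the pattern AAABBB — 2 tracks woven together.
Track A: 47, 46, 45, 44, 43, 42, 41, 40, 39, 38, 37, 36 — linear: a_n = 48 − n.
Track B: 6, 13, 19, 32, 51, 83, 134, 217, 351, 568, 919, 1487 — each term equals the sum of the previous two.
Position 25 falls in track A as its term 13, giving 35.
The 26th slot belongs to track A; its 14th term is 34.
Position 27 falls in track A as its term 15, giving 33.
Position 28 → track B, term 13 = 2406.
The 29th slot belongs to track B; its 14th term is 3893.
Term 30 comes from track B (its 15th entry): 6299.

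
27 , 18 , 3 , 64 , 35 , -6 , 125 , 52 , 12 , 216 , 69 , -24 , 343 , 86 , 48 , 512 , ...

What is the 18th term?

-96

The terms cycle through 3 interleaved subsequences.
Track A: 27, 64, 125, 216, 343, 512 (perfect cubes starting at 3³).
Track B: 18, 35, 52, 69, 86 (arithmetic with common difference +17).
Track C: 3, -6, 12, -24, 48 (geometric with ratio -2).
The 18th slot belongs to track C; its 6th term is -96.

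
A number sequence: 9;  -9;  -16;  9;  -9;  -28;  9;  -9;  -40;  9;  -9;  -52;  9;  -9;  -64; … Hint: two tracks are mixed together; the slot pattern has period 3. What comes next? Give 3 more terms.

Positions follow the repeating pattern AAB; grouping by letter gives 2 tracks.
Track A: 9, -9, 9, -9, 9, -9, 9, -9, 9, -9 — oscillating between 9 and -9.
Track B: -16, -28, -40, -52, -64 — arithmetic with common difference −12.
The 16th slot belongs to track A; its 11th term is 9.
Position 17 falls in track A as its term 12, giving -9.
The 18th slot belongs to track B; its 6th term is -76.

9, -9, -76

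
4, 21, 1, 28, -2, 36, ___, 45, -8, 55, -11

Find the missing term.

-5

Positions 1, 3, 5, … form one subsequence and positions 2, 4, 6, … form another.
Subsequence A: 4, 1, -2, ?, -8, -11 (subtracting 3 each time).
Subsequence B: 21, 28, 36, 45, 55 (triangular numbers starting at T_6).
So the missing entry in subsequence A is -5.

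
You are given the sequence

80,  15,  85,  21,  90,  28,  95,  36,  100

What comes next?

45

Taking every 2nd term gives 2 separate tracks.
Track A: 80, 85, 90, 95, 100. Arithmetic with common difference +5.
Track B: 15, 21, 28, 36. The triangular numbers T_5, T_6, ….
Term 10 comes from track B (its 5th entry): 45.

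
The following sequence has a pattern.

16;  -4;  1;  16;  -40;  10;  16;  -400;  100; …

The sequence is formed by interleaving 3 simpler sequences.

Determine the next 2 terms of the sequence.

16, -4000

Read the sequence 3 terms at a time; column i is its own pattern.
Stream A: 16, 16, 16 (the constant sequence 16).
Stream B: -4, -40, -400 (geometric, ×10 each step).
Stream C: 1, 10, 100 (successive powers of 10).
Position 10 → stream A, term 4 = 16.
Position 11 → stream B, term 4 = -4000.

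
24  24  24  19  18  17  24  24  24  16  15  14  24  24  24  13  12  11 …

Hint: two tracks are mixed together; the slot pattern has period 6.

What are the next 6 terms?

24, 24, 24, 10, 9, 8

The slot pattern repeats as AAABBB (period 6), so there are 2 interleaved tracks.
Track A: 24, 24, 24, 24, 24, 24, 24, 24, 24. Constant 24.
Track B: 19, 18, 17, 16, 15, 14, 13, 12, 11. Subtracting 1 each time.
Position 19 falls in track A as its term 10, giving 24.
Position 20 → track A, term 11 = 24.
Term 21 comes from track A (its 12th entry): 24.
Position 22 → track B, term 10 = 10.
The 23rd slot belongs to track B; its 11th term is 9.
Term 24 comes from track B (its 12th entry): 8.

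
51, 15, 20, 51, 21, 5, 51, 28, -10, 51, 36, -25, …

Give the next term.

51

Read the sequence 3 terms at a time; column i is its own pattern.
Subsequence A: 51, 51, 51, 51 (the constant sequence 51).
Subsequence B: 15, 21, 28, 36 (triangular numbers n(n+1)/2 for n = 5, 6, …).
Subsequence C: 20, 5, -10, -25 (arithmetic with common difference −15).
Position 13 falls in subsequence A as its term 5, giving 51.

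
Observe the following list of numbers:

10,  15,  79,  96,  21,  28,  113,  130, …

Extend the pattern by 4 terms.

36, 45, 147, 164

The slot pattern repeats as AABB (period 4), so there are 2 interleaved tracks.
Track A = 10, 15, 21, 28: the triangular numbers T_4, T_5, ….
Track B = 79, 96, 113, 130: linear: a_n = 62 + 17·n.
Position 9 → track A, term 5 = 36.
The 10th slot belongs to track A; its 6th term is 45.
Position 11 → track B, term 5 = 147.
Position 12 → track B, term 6 = 164.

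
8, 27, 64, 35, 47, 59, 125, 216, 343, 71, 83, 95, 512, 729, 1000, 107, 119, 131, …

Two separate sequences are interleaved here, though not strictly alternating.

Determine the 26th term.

Reading positions in blocks of 6 reveals the pattern AAABBB — 2 tracks woven together.
Stream A: 8, 27, 64, 125, 216, 343, 512, 729, 1000 — the cubes 2³, 3³, 4³, ….
Stream B: 35, 47, 59, 71, 83, 95, 107, 119, 131 — linear: a_n = 23 + 12·n.
Term 26 comes from stream A (its 14th entry): 3375.

3375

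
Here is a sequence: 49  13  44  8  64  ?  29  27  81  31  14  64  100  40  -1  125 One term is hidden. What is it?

22

Split by position mod 4: positions 1, 5, 9, … form one track, and each other residue class forms its own.
Subsequence A: 49, 64, 81, 100 (the squares 7², 8², 9², …).
Subsequence B: 13, ?, 31, 40 (arithmetic, step +9).
Subsequence C: 44, 29, 14, -1 (arithmetic with common difference −15).
Subsequence D: 8, 27, 64, 125 (perfect cubes starting at 2³).
So the missing entry in subsequence B is 22.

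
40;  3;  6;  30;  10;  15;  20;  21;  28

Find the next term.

10

Positions follow the repeating pattern ABB; grouping by letter gives 2 tracks.
Subsequence A: 40, 30, 20 (arithmetic with common difference −10).
Subsequence B: 3, 6, 10, 15, 21, 28 (the triangular numbers T_2, T_3, …).
Position 10 falls in subsequence A as its term 4, giving 10.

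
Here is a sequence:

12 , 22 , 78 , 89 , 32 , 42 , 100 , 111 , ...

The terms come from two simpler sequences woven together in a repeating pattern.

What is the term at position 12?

133

Positions follow the repeating pattern AABB; grouping by letter gives 2 tracks.
Track A: 12, 22, 32, 42 (arithmetic, step +10).
Track B: 78, 89, 100, 111 (arithmetic, step +11).
The 12th slot belongs to track B; its 6th term is 133.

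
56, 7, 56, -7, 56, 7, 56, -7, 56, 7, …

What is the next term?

56

Positions 1, 3, 5, … form one subsequence and positions 2, 4, 6, … form another.
Stream A: 56, 56, 56, 56, 56 (the constant sequence 56).
Stream B: 7, -7, 7, -7, 7 (alternating ±7).
The 11th slot belongs to stream A; its 6th term is 56.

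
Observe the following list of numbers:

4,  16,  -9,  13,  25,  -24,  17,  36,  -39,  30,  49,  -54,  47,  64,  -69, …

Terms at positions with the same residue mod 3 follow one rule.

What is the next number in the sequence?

Split by position mod 3 into 3 tracks.
Subsequence A: 4, 13, 17, 30, 47. Fibonacci-style (each term is the sum of the two before it).
Subsequence B: 16, 25, 36, 49, 64. The squares 4², 5², 6², ….
Subsequence C: -9, -24, -39, -54, -69. Linear: a_n = 6 − 15·n.
Position 16 → subsequence A, term 6 = 77.

77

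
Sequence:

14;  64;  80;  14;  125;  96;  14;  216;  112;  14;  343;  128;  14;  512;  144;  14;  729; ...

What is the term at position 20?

Taking every 3rd term gives 3 separate tracks.
Stream A: 14, 14, 14, 14, 14, 14 — always 14.
Stream B: 64, 125, 216, 343, 512, 729 — perfect cubes starting at 4³.
Stream C: 80, 96, 112, 128, 144 — adding 16 each time.
The 20th slot belongs to stream B; its 7th term is 1000.

1000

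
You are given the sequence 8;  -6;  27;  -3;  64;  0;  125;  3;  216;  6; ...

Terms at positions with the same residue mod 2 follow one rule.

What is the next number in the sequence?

343

Odd-indexed and even-indexed terms follow separate rules.
Track A: 8, 27, 64, 125, 216. Perfect cubes starting at 2³.
Track B: -6, -3, 0, 3, 6. Arithmetic with common difference +3.
The 11th slot belongs to track A; its 6th term is 343.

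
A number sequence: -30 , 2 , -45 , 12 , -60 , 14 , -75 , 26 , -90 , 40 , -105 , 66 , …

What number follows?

-120

Split by position mod 2 into 2 tracks.
Track A: -30, -45, -60, -75, -90, -105 (arithmetic, step −15).
Track B: 2, 12, 14, 26, 40, 66 (Fibonacci-style (each term is the sum of the two before it)).
The 13th slot belongs to track A; its 7th term is -120.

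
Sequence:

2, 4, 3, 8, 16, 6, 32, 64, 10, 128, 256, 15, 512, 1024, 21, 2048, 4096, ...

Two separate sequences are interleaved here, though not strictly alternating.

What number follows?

The slot pattern repeats as AAB (period 3), so there are 2 interleaved tracks.
Track A = 2, 4, 8, 16, 32, 64, 128, 256, 512, 1024, 2048, 4096: powers 2^1, 2^2, 2^3, ….
Track B = 3, 6, 10, 15, 21: the triangular numbers T_2, T_3, ….
The 18th slot belongs to track B; its 6th term is 28.

28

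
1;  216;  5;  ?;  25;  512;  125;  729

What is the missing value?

Taking every 2nd term gives 2 separate tracks.
Subsequence A = 1, 5, 25, 125: successive powers of 5.
Subsequence B = 216, ?, 512, 729: consecutive cubes n³ from n = 6.
Filling subsequence B at index 2 by its rule yields 343.

343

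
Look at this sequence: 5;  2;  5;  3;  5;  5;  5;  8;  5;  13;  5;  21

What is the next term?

Odd-indexed and even-indexed terms follow separate rules.
Subsequence A: 5, 5, 5, 5, 5, 5 (the constant sequence 5).
Subsequence B: 2, 3, 5, 8, 13, 21 (each term equals the sum of the previous two).
Position 13 → subsequence A, term 7 = 5.

5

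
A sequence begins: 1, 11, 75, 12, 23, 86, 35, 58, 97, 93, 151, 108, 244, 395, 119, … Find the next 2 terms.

Reading positions in blocks of 3 reveals the pattern AAB — 2 tracks woven together.
Stream A: 1, 11, 12, 23, 35, 58, 93, 151, 244, 395 (Fibonacci-style (each term is the sum of the two before it)).
Stream B: 75, 86, 97, 108, 119 (arithmetic with common difference +11).
The 16th slot belongs to stream A; its 11th term is 639.
Term 17 comes from stream A (its 12th entry): 1034.

639, 1034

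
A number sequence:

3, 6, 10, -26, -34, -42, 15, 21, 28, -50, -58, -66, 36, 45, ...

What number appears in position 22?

Reading positions in blocks of 6 reveals the pattern AAABBB — 2 tracks woven together.
Track A = 3, 6, 10, 15, 21, 28, 36, 45: triangular numbers n(n+1)/2 for n = 2, 3, ….
Track B = -26, -34, -42, -50, -58, -66: arithmetic, step −8.
Position 22 falls in track B as its term 10, giving -98.

-98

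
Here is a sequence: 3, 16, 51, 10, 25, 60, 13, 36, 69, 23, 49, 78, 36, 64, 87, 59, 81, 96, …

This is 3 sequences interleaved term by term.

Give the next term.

95

Taking every 3rd term gives 3 separate tracks.
Subsequence A: 3, 10, 13, 23, 36, 59. Each term equals the sum of the previous two.
Subsequence B: 16, 25, 36, 49, 64, 81. Perfect squares starting at 4².
Subsequence C: 51, 60, 69, 78, 87, 96. Arithmetic, step +9.
Position 19 → subsequence A, term 7 = 95.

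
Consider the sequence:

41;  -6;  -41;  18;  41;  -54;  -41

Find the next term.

162

Taking every 2nd term gives 2 separate tracks.
Track A: 41, -41, 41, -41 — oscillating between 41 and -41.
Track B: -6, 18, -54 — geometric with ratio -3.
Term 8 comes from track B (its 4th entry): 162.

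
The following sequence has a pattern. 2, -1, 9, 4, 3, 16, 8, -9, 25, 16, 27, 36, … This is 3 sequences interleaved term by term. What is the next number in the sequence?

Split by position mod 3: positions 1, 4, 7, … form one track, and each other residue class forms its own.
Subsequence A: 2, 4, 8, 16 — powers 2^1, 2^2, 2^3, ….
Subsequence B: -1, 3, -9, 27 — a geometric progression (common ratio -3).
Subsequence C: 9, 16, 25, 36 — consecutive squares n² from n = 3.
Term 13 comes from subsequence A (its 5th entry): 32.

32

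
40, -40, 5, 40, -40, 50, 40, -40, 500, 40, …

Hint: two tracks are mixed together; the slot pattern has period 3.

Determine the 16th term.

40

Positions follow the repeating pattern AAB; grouping by letter gives 2 tracks.
Track A is 40, -40, 40, -40, 40, -40, 40, which is oscillating between 40 and -40.
Track B is 5, 50, 500, which is geometric, ×10 each step.
Position 16 falls in track A as its term 11, giving 40.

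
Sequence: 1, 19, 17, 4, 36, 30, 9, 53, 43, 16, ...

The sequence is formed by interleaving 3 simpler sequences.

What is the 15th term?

69

Read the sequence 3 terms at a time; column i is its own pattern.
Stream A: 1, 4, 9, 16 — consecutive squares n² from n = 1.
Stream B: 19, 36, 53 — adding 17 each time.
Stream C: 17, 30, 43 — linear: a_n = 4 + 13·n.
Position 15 → stream C, term 5 = 69.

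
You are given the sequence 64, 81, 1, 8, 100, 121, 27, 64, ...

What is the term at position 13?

196

Positions follow the repeating pattern AABB; grouping by letter gives 2 tracks.
Stream A: 64, 81, 100, 121 (perfect squares starting at 8²).
Stream B: 1, 8, 27, 64 (the cubes 1³, 2³, 3³, …).
The 13th slot belongs to stream A; its 7th term is 196.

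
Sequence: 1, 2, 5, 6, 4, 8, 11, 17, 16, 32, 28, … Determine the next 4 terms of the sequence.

45, 64, 128, 73

Reading positions in blocks of 4 reveals the pattern AABB — 2 tracks woven together.
Track A: 1, 2, 4, 8, 16, 32 — multiplying by 2 each time.
Track B: 5, 6, 11, 17, 28 — each term equals the sum of the previous two.
Position 12 → track B, term 6 = 45.
Term 13 comes from track A (its 7th entry): 64.
Position 14 falls in track A as its term 8, giving 128.
Position 15 → track B, term 7 = 73.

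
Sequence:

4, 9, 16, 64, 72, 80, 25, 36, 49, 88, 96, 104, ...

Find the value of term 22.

136

Positions follow the repeating pattern AAABBB; grouping by letter gives 2 tracks.
Stream A: 4, 9, 16, 25, 36, 49 — perfect squares starting at 2².
Stream B: 64, 72, 80, 88, 96, 104 — linear: a_n = 56 + 8·n.
The 22nd slot belongs to stream B; its 10th term is 136.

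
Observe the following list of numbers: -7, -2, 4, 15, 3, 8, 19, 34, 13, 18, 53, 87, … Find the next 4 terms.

23, 28, 140, 227

Positions follow the repeating pattern AABB; grouping by letter gives 2 tracks.
Track A: -7, -2, 3, 8, 13, 18 — adding 5 each time.
Track B: 4, 15, 19, 34, 53, 87 — a Fibonacci-like recurrence a_n = a_{n-1} + a_{n-2}.
Position 13 → track A, term 7 = 23.
The 14th slot belongs to track A; its 8th term is 28.
The 15th slot belongs to track B; its 7th term is 140.
Position 16 → track B, term 8 = 227.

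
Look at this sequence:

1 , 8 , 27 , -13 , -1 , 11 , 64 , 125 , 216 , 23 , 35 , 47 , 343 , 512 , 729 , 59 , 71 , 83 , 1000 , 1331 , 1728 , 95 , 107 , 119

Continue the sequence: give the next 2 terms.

2197, 2744

Positions follow the repeating pattern AAABBB; grouping by letter gives 2 tracks.
Stream A: 1, 8, 27, 64, 125, 216, 343, 512, 729, 1000, 1331, 1728 (consecutive cubes n³ from n = 1).
Stream B: -13, -1, 11, 23, 35, 47, 59, 71, 83, 95, 107, 119 (arithmetic with common difference +12).
The 25th slot belongs to stream A; its 13th term is 2197.
Term 26 comes from stream A (its 14th entry): 2744.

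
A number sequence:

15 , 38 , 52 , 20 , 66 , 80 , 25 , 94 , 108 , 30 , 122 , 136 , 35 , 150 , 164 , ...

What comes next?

Reading positions in blocks of 3 reveals the pattern ABB — 2 tracks woven together.
Stream A is 15, 20, 25, 30, 35, which is arithmetic with common difference +5.
Stream B is 38, 52, 66, 80, 94, 108, 122, 136, 150, 164, which is adding 14 each time.
Position 16 falls in stream A as its term 6, giving 40.

40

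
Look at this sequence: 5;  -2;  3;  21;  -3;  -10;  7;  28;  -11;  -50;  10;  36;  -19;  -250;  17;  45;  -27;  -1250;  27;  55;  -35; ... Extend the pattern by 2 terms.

-6250, 44

Split by position mod 4 into 4 tracks.
Stream A: 5, -3, -11, -19, -27, -35. Linear: a_n = 13 − 8·n.
Stream B: -2, -10, -50, -250, -1250. A geometric progression (common ratio 5).
Stream C: 3, 7, 10, 17, 27. A Fibonacci-like recurrence a_n = a_{n-1} + a_{n-2}.
Stream D: 21, 28, 36, 45, 55. Triangular numbers starting at T_6.
Position 22 falls in stream B as its term 6, giving -6250.
Term 23 comes from stream C (its 6th entry): 44.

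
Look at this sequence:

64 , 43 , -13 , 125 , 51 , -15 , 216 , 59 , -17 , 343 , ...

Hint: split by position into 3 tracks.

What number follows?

67

Taking every 3rd term gives 3 separate tracks.
Subsequence A: 64, 125, 216, 343. Consecutive cubes n³ from n = 4.
Subsequence B: 43, 51, 59. Arithmetic with common difference +8.
Subsequence C: -13, -15, -17. Arithmetic with common difference −2.
The 11th slot belongs to subsequence B; its 4th term is 67.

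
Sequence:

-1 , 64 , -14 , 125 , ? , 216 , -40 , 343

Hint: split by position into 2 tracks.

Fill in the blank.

Positions 1, 3, 5, … form one subsequence and positions 2, 4, 6, … form another.
Track A = -1, -14, ?, -40: arithmetic, step −13.
Track B = 64, 125, 216, 343: perfect cubes starting at 4³.
The gap is track A's term 3; the rule gives -27.

-27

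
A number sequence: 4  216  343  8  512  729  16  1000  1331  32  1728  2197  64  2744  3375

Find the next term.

128

Reading positions in blocks of 3 reveals the pattern ABB — 2 tracks woven together.
Track A: 4, 8, 16, 32, 64 — a geometric progression (common ratio 2).
Track B: 216, 343, 512, 729, 1000, 1331, 1728, 2197, 2744, 3375 — perfect cubes starting at 6³.
Position 16 → track A, term 6 = 128.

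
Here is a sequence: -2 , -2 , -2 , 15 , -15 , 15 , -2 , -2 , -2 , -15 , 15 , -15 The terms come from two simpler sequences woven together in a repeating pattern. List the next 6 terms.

Positions follow the repeating pattern AAABBB; grouping by letter gives 2 tracks.
Track A = -2, -2, -2, -2, -2, -2: constant -2.
Track B = 15, -15, 15, -15, 15, -15: alternating ±15.
Position 13 → track A, term 7 = -2.
Term 14 comes from track A (its 8th entry): -2.
Term 15 comes from track A (its 9th entry): -2.
Position 16 → track B, term 7 = 15.
Term 17 comes from track B (its 8th entry): -15.
The 18th slot belongs to track B; its 9th term is 15.

-2, -2, -2, 15, -15, 15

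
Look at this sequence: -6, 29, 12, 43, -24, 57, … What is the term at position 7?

Odd-indexed and even-indexed terms follow separate rules.
Stream A: -6, 12, -24 — multiplying by -2 each time.
Stream B: 29, 43, 57 — adding 14 each time.
Term 7 comes from stream A (its 4th entry): 48.

48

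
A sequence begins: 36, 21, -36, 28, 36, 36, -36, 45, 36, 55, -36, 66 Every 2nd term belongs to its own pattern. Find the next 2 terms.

Odd-indexed and even-indexed terms follow separate rules.
Track A: 36, -36, 36, -36, 36, -36. Oscillating between 36 and -36.
Track B: 21, 28, 36, 45, 55, 66. Triangular numbers n(n+1)/2 for n = 6, 7, ….
Position 13 falls in track A as its term 7, giving 36.
Term 14 comes from track B (its 7th entry): 78.

36, 78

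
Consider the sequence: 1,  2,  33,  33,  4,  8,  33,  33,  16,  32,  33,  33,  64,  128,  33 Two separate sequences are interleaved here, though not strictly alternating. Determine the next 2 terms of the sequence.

Positions follow the repeating pattern AABB; grouping by letter gives 2 tracks.
Track A: 1, 2, 4, 8, 16, 32, 64, 128 — successive powers of 2.
Track B: 33, 33, 33, 33, 33, 33, 33 — always 33.
Position 16 → track B, term 8 = 33.
Position 17 falls in track A as its term 9, giving 256.

33, 256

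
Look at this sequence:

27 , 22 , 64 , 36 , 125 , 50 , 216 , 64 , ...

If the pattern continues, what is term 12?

The terms cycle through 2 interleaved subsequences.
Subsequence A is 27, 64, 125, 216, which is the cubes 3³, 4³, 5³, ….
Subsequence B is 22, 36, 50, 64, which is arithmetic, step +14.
Position 12 → subsequence B, term 6 = 92.

92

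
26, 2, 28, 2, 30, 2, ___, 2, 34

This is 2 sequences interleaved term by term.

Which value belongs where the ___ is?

Odd-indexed and even-indexed terms follow separate rules.
Subsequence A: 26, 28, 30, ?, 34 (linear: a_n = 24 + 2·n).
Subsequence B: 2, 2, 2, 2 (always 2).
Subsequence A's pattern makes the blank 32.

32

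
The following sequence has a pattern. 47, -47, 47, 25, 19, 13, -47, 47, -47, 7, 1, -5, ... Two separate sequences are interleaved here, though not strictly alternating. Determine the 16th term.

The slot pattern repeats as AAABBB (period 6), so there are 2 interleaved tracks.
Track A: 47, -47, 47, -47, 47, -47 — oscillating between 47 and -47.
Track B: 25, 19, 13, 7, 1, -5 — arithmetic with common difference −6.
Position 16 → track B, term 7 = -11.

-11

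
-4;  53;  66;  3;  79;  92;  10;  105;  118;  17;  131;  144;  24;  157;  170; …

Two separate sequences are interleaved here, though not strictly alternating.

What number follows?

Reading positions in blocks of 3 reveals the pattern ABB — 2 tracks woven together.
Subsequence A: -4, 3, 10, 17, 24. Arithmetic, step +7.
Subsequence B: 53, 66, 79, 92, 105, 118, 131, 144, 157, 170. Arithmetic, step +13.
The 16th slot belongs to subsequence A; its 6th term is 31.

31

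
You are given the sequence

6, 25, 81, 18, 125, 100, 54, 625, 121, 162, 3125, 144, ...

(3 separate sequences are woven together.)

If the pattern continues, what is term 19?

4374

The terms cycle through 3 interleaved subsequences.
Subsequence A: 6, 18, 54, 162 — geometric with ratio 3.
Subsequence B: 25, 125, 625, 3125 — successive powers of 5.
Subsequence C: 81, 100, 121, 144 — the squares 9², 10², 11², ….
Position 19 falls in subsequence A as its term 7, giving 4374.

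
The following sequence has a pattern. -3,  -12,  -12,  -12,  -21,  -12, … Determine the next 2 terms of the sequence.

Split by position mod 2 into 2 tracks.
Stream A = -3, -12, -21: linear: a_n = 6 − 9·n.
Stream B = -12, -12, -12: constant -12.
Position 7 → stream A, term 4 = -30.
Position 8 → stream B, term 4 = -12.

-30, -12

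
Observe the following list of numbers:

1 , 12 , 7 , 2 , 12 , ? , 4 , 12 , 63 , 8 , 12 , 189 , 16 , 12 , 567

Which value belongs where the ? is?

21

Split by position mod 3: positions 1, 4, 7, … form one track, and each other residue class forms its own.
Stream A: 1, 2, 4, 8, 16 — powers of 2.
Stream B: 12, 12, 12, 12, 12 — the constant sequence 12.
Stream C: 7, ?, 63, 189, 567 — geometric with ratio 3.
So the missing entry in stream C is 21.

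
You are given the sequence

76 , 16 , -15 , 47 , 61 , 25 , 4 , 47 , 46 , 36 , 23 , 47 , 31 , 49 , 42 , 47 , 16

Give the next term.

Split by position mod 4: positions 1, 5, 9, … form one track, and each other residue class forms its own.
Track A: 76, 61, 46, 31, 16 — arithmetic, step −15.
Track B: 16, 25, 36, 49 — the squares 4², 5², 6², ….
Track C: -15, 4, 23, 42 — arithmetic, step +19.
Track D: 47, 47, 47, 47 — constant 47.
The 18th slot belongs to track B; its 5th term is 64.

64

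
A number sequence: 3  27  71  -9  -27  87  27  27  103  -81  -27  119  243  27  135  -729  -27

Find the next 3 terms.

151, 2187, 27

Taking every 3rd term gives 3 separate tracks.
Track A is 3, -9, 27, -81, 243, -729, which is multiplying by -3 each time.
Track B is 27, -27, 27, -27, 27, -27, which is alternating ±27.
Track C is 71, 87, 103, 119, 135, which is linear: a_n = 55 + 16·n.
The 18th slot belongs to track C; its 6th term is 151.
Position 19 → track A, term 7 = 2187.
Position 20 → track B, term 7 = 27.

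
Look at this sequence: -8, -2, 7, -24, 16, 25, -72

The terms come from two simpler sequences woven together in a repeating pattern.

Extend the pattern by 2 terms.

34, 43

Positions follow the repeating pattern ABB; grouping by letter gives 2 tracks.
Subsequence A is -8, -24, -72, which is geometric, ×3 each step.
Subsequence B is -2, 7, 16, 25, which is arithmetic, step +9.
Position 8 → subsequence B, term 5 = 34.
Position 9 falls in subsequence B as its term 6, giving 43.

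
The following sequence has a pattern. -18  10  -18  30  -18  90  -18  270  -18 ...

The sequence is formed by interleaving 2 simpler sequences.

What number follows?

810

Odd-indexed and even-indexed terms follow separate rules.
Track A: -18, -18, -18, -18, -18 — the constant sequence -18.
Track B: 10, 30, 90, 270 — geometric with ratio 3.
The 10th slot belongs to track B; its 5th term is 810.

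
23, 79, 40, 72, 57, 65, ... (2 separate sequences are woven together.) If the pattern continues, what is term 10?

Odd-indexed and even-indexed terms follow separate rules.
Track A: 23, 40, 57. Arithmetic, step +17.
Track B: 79, 72, 65. Arithmetic, step −7.
Position 10 falls in track B as its term 5, giving 51.

51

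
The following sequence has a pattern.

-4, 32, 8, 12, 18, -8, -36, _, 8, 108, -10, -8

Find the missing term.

Taking every 3rd term gives 3 separate tracks.
Track A = -4, 12, -36, 108: multiplying by -3 each time.
Track B = 32, 18, ?, -10: linear: a_n = 46 − 14·n.
Track C = 8, -8, 8, -8: alternating ±8.
Track B's pattern makes the blank 4.

4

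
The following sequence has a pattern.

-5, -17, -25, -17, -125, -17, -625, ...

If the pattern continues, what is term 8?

Odd-indexed and even-indexed terms follow separate rules.
Track A: -5, -25, -125, -625 — a geometric progression (common ratio 5).
Track B: -17, -17, -17 — the constant sequence -17.
Position 8 falls in track B as its term 4, giving -17.

-17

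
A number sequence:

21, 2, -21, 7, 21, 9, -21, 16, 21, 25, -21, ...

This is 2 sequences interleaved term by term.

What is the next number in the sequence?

Positions 1, 3, 5, … form one subsequence and positions 2, 4, 6, … form another.
Stream A: 21, -21, 21, -21, 21, -21. Alternating ±21.
Stream B: 2, 7, 9, 16, 25. Each term equals the sum of the previous two.
Term 12 comes from stream B (its 6th entry): 41.

41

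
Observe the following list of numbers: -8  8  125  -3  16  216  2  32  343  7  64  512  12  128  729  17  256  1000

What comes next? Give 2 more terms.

The terms cycle through 3 interleaved subsequences.
Track A: -8, -3, 2, 7, 12, 17 (linear: a_n = -13 + 5·n).
Track B: 8, 16, 32, 64, 128, 256 (powers of 2).
Track C: 125, 216, 343, 512, 729, 1000 (perfect cubes starting at 5³).
Position 19 falls in track A as its term 7, giving 22.
Position 20 falls in track B as its term 7, giving 512.

22, 512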